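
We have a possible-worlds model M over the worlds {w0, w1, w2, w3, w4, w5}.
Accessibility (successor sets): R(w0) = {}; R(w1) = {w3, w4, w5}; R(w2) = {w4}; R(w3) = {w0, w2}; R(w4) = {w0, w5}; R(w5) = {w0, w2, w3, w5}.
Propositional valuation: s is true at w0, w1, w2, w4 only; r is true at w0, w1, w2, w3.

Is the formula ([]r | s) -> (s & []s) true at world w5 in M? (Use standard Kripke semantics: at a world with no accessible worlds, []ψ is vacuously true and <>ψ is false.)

Yes

At w5: []r | s is false, s & []s is false, so ([]r | s) -> (s & []s) is true.
  At w5: []r is false, s is false, so []r | s is false.
    At w5: []r requires r at every successor {w0, w2, w3, w5}.
      r fails at w5, so []r is false at w5.
  At w5: s is false, []s is false, so s & []s is false.
    At w5: []s requires s at every successor {w0, w2, w3, w5}.
      s fails at w3, so []s is false at w5.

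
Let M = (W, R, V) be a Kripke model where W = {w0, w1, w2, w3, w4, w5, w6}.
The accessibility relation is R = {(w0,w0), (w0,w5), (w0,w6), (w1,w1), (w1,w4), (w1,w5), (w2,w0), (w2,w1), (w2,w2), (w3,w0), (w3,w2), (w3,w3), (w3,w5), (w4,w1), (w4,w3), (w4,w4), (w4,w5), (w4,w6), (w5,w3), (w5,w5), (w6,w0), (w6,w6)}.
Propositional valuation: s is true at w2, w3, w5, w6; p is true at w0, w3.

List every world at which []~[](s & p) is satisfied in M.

w0, w1, w2, w3, w4, w5, w6

Recall that []ψ holds at a world iff ψ holds at every accessible world, and <>ψ holds iff ψ holds at some accessible world.
Let φ = []~[](s & p). Evaluate φ at each world:
  w0 (successors {w0, w5, w6}): φ is true.
  w1 (successors {w1, w4, w5}): φ is true.
  w2 (successors {w0, w1, w2}): φ is true.
  w3 (successors {w0, w2, w3, w5}): φ is true.
  w4 (successors {w1, w3, w4, w5, w6}): φ is true.
  w5 (successors {w3, w5}): φ is true.
  w6 (successors {w0, w6}): φ is true.
For instance, at w4:
  At w4: []~[](s & p) requires ~[](s & p) at every successor {w1, w3, w4, w5, w6}.
    At w1: ~[](s & p) is true.
    At w3: ~[](s & p) is true.
    At w4: ~[](s & p) is true.
    At w5: ~[](s & p) is true.
    At w6: ~[](s & p) is true.
  So []~[](s & p) is true at w4.
Satisfying worlds: {w0, w1, w2, w3, w4, w5, w6}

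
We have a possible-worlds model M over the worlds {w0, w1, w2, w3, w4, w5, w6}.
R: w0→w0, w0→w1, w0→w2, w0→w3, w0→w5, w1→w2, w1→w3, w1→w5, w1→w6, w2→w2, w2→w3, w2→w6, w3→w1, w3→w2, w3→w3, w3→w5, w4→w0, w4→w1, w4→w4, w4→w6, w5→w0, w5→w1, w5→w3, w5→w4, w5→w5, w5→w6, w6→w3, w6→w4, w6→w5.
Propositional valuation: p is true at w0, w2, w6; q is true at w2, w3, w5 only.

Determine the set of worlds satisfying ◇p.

Let φ = ◇p. Evaluate φ at each world:
  w0 (successors {w0, w1, w2, w3, w5}): φ is true.
  w1 (successors {w2, w3, w5, w6}): φ is true.
  w2 (successors {w2, w3, w6}): φ is true.
  w3 (successors {w1, w2, w3, w5}): φ is true.
  w4 (successors {w0, w1, w4, w6}): φ is true.
  w5 (successors {w0, w1, w3, w4, w5, w6}): φ is true.
  w6 (successors {w3, w4, w5}): φ is false.
For instance, at w3:
  At w3: ◇p requires p at some successor in {w1, w2, w3, w5}.
    p holds at w2, so ◇p is true at w3.
Satisfying worlds: {w0, w1, w2, w3, w4, w5}

w0, w1, w2, w3, w4, w5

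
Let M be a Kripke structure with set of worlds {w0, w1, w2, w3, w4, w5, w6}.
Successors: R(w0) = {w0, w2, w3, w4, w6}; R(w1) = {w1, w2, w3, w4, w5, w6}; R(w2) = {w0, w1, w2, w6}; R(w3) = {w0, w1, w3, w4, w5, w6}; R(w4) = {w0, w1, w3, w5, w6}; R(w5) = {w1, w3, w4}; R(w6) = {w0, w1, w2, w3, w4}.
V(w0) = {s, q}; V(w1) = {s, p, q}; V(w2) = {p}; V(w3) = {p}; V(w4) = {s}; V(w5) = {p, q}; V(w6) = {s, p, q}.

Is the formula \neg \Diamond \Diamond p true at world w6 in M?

No

At w6: \Diamond \Diamond p is true, so \neg \Diamond \Diamond p is false.
  At w6: \Diamond \Diamond p requires \Diamond p at some successor in {w0, w1, w2, w3, w4}.
    \Diamond p holds at w0, so \Diamond \Diamond p is true at w6.
      At w0: \Diamond p requires p at some successor in {w0, w2, w3, w4, w6}.
        p holds at w2, so \Diamond p is true at w0.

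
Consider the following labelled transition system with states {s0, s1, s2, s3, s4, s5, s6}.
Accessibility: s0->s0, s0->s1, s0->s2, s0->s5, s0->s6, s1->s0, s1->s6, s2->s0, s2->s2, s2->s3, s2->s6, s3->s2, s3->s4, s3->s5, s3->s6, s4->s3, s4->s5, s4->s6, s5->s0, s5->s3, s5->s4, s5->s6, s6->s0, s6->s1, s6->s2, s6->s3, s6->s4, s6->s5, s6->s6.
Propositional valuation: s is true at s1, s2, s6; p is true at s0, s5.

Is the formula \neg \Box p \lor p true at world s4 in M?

Yes

At s4: \neg \Box p is true, p is false, so \neg \Box p \lor p is true.
  At s4: \Box p is false, so \neg \Box p is true.
    At s4: \Box p requires p at every successor {s3, s5, s6}.
      p fails at s3, so \Box p is false at s4.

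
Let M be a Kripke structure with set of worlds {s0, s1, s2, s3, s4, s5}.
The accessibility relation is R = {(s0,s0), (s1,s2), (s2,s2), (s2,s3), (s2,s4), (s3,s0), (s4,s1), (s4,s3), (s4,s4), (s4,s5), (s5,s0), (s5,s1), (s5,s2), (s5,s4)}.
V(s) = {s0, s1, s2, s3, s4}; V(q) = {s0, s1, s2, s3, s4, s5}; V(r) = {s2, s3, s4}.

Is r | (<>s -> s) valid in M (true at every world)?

No

Let φ = r | (<>s -> s). Evaluate φ at each world:
  s0 (successors {s0}): φ is true.
  s1 (successors {s2}): φ is true.
  s2 (successors {s2, s3, s4}): φ is true.
  s3 (successors {s0}): φ is true.
  s4 (successors {s1, s3, s4, s5}): φ is true.
  s5 (successors {s0, s1, s2, s4}): φ is false.
Detail at s5 (counterexample):
  At s5: r is false, <>s -> s is false, so r | (<>s -> s) is false.
    At s5: <>s is true, s is false, so <>s -> s is false.
      At s5: <>s requires s at some successor in {s0, s1, s2, s4}.
        s holds at s0, so <>s is true at s5.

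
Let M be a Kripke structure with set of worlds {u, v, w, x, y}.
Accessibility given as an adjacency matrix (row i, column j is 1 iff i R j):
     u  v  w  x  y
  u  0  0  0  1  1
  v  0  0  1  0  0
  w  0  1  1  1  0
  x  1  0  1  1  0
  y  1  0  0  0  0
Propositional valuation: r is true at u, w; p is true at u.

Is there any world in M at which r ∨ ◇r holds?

Yes

Let φ = r ∨ ◇r. Evaluate φ at each world:
  u (successors {x, y}): φ is true.
  v (successors {w}): φ is true.
  w (successors {v, w, x}): φ is true.
  x (successors {u, w, x}): φ is true.
  y (successors {u}): φ is true.
Detail at u (witness):
  At u: r is true, ◇r is false, so r ∨ ◇r is true.
    At u: ◇r requires r at some successor in {x, y}.
      At x: r is false.
      At y: r is false.
    So ◇r is false at u.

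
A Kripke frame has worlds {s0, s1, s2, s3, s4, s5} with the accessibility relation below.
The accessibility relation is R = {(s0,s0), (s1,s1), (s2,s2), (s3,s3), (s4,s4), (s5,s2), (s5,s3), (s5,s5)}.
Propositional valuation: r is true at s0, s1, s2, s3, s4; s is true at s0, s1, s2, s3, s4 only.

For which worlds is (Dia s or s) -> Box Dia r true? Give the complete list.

s0, s1, s2, s3, s4, s5

Let φ = (Dia s or s) -> Box Dia r. Evaluate φ at each world:
  s0 (successors {s0}): φ is true.
  s1 (successors {s1}): φ is true.
  s2 (successors {s2}): φ is true.
  s3 (successors {s3}): φ is true.
  s4 (successors {s4}): φ is true.
  s5 (successors {s2, s3, s5}): φ is true.
For instance, at s4:
  At s4: Dia s or s is true, Box Dia r is true, so (Dia s or s) -> Box Dia r is true.
    At s4: Dia s is true, s is true, so Dia s or s is true.
      At s4: Dia s requires s at some successor in {s4}.
        s holds at s4, so Dia s is true at s4.
    At s4: Box Dia r requires Dia r at every successor {s4}.
      At s4: Dia r is true.
    So Box Dia r is true at s4.
Satisfying worlds: {s0, s1, s2, s3, s4, s5}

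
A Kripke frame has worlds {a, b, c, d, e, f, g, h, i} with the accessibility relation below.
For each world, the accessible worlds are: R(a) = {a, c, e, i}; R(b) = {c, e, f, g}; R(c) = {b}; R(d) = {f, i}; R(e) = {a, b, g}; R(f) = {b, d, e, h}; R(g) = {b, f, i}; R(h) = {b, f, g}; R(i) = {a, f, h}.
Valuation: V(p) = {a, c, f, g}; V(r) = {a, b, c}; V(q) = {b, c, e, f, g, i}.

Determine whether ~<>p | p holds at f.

Yes

Recall that <>ψ holds at a world iff ψ holds at some accessible world.
At f: ~<>p is true, p is true, so ~<>p | p is true.
  At f: <>p is false, so ~<>p is true.
    At f: <>p requires p at some successor in {b, d, e, h}.
      At b: p is false.
      At d: p is false.
      At e: p is false.
      At h: p is false.
    So <>p is false at f.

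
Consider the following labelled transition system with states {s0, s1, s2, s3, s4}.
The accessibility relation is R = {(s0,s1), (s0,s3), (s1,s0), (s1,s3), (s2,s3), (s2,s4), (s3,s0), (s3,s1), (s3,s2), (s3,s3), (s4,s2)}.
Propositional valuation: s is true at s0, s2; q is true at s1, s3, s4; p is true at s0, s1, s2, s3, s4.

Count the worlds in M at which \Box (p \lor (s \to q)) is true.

Recall that \Box ψ holds at a world iff ψ holds at every accessible world, and \Diamond ψ holds iff ψ holds at some accessible world.
Let φ = \Box (p \lor (s \to q)). Evaluate φ at each world:
  s0 (successors {s1, s3}): φ is true.
  s1 (successors {s0, s3}): φ is true.
  s2 (successors {s3, s4}): φ is true.
  s3 (successors {s0, s1, s2, s3}): φ is true.
  s4 (successors {s2}): φ is true.
For instance, at s4:
  At s4: \Box (p \lor (s \to q)) requires p \lor (s \to q) at every successor {s2}.
    At s2: p \lor (s \to q) is true.
  So \Box (p \lor (s \to q)) is true at s4.
Satisfying worlds: {s0, s1, s2, s3, s4}

5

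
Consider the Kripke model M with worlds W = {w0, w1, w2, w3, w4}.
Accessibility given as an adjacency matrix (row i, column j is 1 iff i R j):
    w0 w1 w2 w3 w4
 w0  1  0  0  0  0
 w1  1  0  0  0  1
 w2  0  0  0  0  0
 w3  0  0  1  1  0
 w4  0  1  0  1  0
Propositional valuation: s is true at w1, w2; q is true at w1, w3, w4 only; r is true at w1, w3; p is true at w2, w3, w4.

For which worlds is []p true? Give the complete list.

w2, w3

Let φ = []p. Evaluate φ at each world:
  w0 (successors {w0}): φ is false.
  w1 (successors {w0, w4}): φ is false.
  w2 (successors ∅): φ is true.
  w3 (successors {w2, w3}): φ is true.
  w4 (successors {w1, w3}): φ is false.
For instance, at w4:
  At w4: []p requires p at every successor {w1, w3}.
    p fails at w1, so []p is false at w4.
Satisfying worlds: {w2, w3}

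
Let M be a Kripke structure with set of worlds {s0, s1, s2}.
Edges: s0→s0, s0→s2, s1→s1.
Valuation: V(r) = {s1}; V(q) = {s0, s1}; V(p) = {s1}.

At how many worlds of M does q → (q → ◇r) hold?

2

Let φ = q → (q → ◇r). Evaluate φ at each world:
  s0 (successors {s0, s2}): φ is false.
  s1 (successors {s1}): φ is true.
  s2 (successors ∅): φ is true.
For instance, at s0:
  At s0: q is true, q → ◇r is false, so q → (q → ◇r) is false.
    At s0: q is true, ◇r is false, so q → ◇r is false.
      At s0: ◇r requires r at some successor in {s0, s2}.
        At s0: r is false.
        At s2: r is false.
      So ◇r is false at s0.
Satisfying worlds: {s1, s2}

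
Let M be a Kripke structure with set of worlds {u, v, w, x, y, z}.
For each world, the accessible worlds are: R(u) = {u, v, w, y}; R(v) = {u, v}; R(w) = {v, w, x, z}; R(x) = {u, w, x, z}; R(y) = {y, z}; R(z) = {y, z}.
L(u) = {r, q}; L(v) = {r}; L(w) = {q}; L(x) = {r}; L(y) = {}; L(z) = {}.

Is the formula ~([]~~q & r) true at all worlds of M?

Yes

Recall that []ψ holds at a world iff ψ holds at every accessible world, and <>ψ holds iff ψ holds at some accessible world.
Let φ = ~([]~~q & r). Evaluate φ at each world:
  u (successors {u, v, w, y}): φ is true.
  v (successors {u, v}): φ is true.
  w (successors {v, w, x, z}): φ is true.
  x (successors {u, w, x, z}): φ is true.
  y (successors {y, z}): φ is true.
  z (successors {y, z}): φ is true.
For instance, at y:
  At y: []~~q & r is false, so ~([]~~q & r) is true.
    At y: []~~q is false, r is false, so []~~q & r is false.
      At y: []~~q requires ~~q at every successor {y, z}.
        ~~q fails at y, so []~~q is false at y.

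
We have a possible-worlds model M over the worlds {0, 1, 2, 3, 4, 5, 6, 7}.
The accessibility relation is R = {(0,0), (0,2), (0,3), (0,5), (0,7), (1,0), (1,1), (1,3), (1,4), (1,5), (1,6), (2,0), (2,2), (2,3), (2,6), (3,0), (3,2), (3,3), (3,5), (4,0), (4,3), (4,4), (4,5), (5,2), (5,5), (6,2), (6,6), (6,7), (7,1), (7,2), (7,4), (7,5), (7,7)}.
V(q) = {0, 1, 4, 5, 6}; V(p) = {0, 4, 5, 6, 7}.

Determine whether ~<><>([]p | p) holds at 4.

At 4: <><>([]p | p) is true, so ~<><>([]p | p) is false.
  At 4: <><>([]p | p) requires <>([]p | p) at some successor in {0, 3, 4, 5}.
    <>([]p | p) holds at 0, so <><>([]p | p) is true at 4.
      At 0: <>([]p | p) requires []p | p at some successor in {0, 2, 3, 5, 7}.
        []p | p holds at 0, so <>([]p | p) is true at 0.

No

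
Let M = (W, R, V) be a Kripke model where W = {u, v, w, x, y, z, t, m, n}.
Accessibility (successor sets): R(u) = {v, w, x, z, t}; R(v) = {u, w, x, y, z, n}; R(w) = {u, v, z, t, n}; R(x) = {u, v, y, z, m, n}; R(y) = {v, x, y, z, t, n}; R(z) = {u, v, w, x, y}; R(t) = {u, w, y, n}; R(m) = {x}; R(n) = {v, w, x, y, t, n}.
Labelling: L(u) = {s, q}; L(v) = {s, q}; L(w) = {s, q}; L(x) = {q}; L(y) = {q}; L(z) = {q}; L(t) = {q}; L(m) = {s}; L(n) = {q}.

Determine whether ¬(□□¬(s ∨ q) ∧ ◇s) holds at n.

Yes

At n: □□¬(s ∨ q) ∧ ◇s is false, so ¬(□□¬(s ∨ q) ∧ ◇s) is true.
  At n: □□¬(s ∨ q) is false, ◇s is true, so □□¬(s ∨ q) ∧ ◇s is false.
    At n: □□¬(s ∨ q) requires □¬(s ∨ q) at every successor {v, w, x, y, t, n}.
      □¬(s ∨ q) fails at v, so □□¬(s ∨ q) is false at n.
    At n: ◇s requires s at some successor in {v, w, x, y, t, n}.
      s holds at v, so ◇s is true at n.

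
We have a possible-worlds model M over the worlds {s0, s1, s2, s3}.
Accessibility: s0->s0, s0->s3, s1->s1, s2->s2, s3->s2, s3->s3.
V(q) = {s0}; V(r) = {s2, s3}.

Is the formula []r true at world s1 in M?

No

At s1: []r requires r at every successor {s1}.
  r fails at s1, so []r is false at s1.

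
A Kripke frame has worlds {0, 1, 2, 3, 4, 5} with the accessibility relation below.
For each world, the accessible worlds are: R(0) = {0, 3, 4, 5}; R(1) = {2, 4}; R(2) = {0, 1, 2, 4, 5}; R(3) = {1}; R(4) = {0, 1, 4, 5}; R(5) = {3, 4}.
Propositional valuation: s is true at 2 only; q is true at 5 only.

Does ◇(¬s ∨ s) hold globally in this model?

Let φ = ◇(¬s ∨ s). Evaluate φ at each world:
  0 (successors {0, 3, 4, 5}): φ is true.
  1 (successors {2, 4}): φ is true.
  2 (successors {0, 1, 2, 4, 5}): φ is true.
  3 (successors {1}): φ is true.
  4 (successors {0, 1, 4, 5}): φ is true.
  5 (successors {3, 4}): φ is true.
For instance, at 1:
  At 1: ◇(¬s ∨ s) requires ¬s ∨ s at some successor in {2, 4}.
    ¬s ∨ s holds at 2, so ◇(¬s ∨ s) is true at 1.

Yes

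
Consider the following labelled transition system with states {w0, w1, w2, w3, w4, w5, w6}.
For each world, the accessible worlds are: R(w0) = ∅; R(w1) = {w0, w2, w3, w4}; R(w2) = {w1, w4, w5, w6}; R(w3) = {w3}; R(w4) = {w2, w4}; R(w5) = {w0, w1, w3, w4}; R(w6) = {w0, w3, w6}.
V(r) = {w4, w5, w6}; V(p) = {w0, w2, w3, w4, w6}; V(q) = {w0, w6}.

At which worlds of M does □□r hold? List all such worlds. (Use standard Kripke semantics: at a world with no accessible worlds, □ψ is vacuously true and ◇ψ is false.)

w0

Recall that □ψ holds at a world iff ψ holds at every accessible world, and ◇ψ holds iff ψ holds at some accessible world.
Let φ = □□r. Evaluate φ at each world:
  w0 (successors ∅): φ is true.
  w1 (successors {w0, w2, w3, w4}): φ is false.
  w2 (successors {w1, w4, w5, w6}): φ is false.
  w3 (successors {w3}): φ is false.
  w4 (successors {w2, w4}): φ is false.
  w5 (successors {w0, w1, w3, w4}): φ is false.
  w6 (successors {w0, w3, w6}): φ is false.
For instance, at w6:
  At w6: □□r requires □r at every successor {w0, w3, w6}.
    □r fails at w3, so □□r is false at w6.
      At w3: □r requires r at every successor {w3}.
        r fails at w3, so □r is false at w3.
Satisfying worlds: {w0}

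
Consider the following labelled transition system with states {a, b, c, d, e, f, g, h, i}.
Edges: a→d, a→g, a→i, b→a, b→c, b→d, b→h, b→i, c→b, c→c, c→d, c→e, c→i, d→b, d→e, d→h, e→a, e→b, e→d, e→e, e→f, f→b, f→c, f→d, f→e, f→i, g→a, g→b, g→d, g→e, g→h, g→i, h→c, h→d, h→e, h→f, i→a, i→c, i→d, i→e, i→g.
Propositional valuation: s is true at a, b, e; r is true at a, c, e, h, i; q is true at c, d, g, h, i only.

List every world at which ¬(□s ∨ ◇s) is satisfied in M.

Let φ = ¬(□s ∨ ◇s). Evaluate φ at each world:
  a (successors {d, g, i}): φ is true.
  b (successors {a, c, d, h, i}): φ is false.
  c (successors {b, c, d, e, i}): φ is false.
  d (successors {b, e, h}): φ is false.
  e (successors {a, b, d, e, f}): φ is false.
  f (successors {b, c, d, e, i}): φ is false.
  g (successors {a, b, d, e, h, i}): φ is false.
  h (successors {c, d, e, f}): φ is false.
  i (successors {a, c, d, e, g}): φ is false.
For instance, at d:
  At d: □s ∨ ◇s is true, so ¬(□s ∨ ◇s) is false.
    At d: □s is false, ◇s is true, so □s ∨ ◇s is true.
      At d: □s requires s at every successor {b, e, h}.
        s fails at h, so □s is false at d.
      At d: ◇s requires s at some successor in {b, e, h}.
        s holds at b, so ◇s is true at d.
Satisfying worlds: {a}

a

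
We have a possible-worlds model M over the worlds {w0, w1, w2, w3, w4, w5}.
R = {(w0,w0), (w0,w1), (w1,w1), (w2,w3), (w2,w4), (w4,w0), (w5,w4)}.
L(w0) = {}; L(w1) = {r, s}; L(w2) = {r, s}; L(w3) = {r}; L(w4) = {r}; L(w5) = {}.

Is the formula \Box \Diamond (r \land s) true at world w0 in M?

Recall that \Box ψ holds at a world iff ψ holds at every accessible world, and \Diamond ψ holds iff ψ holds at some accessible world.
At w0: \Box \Diamond (r \land s) requires \Diamond (r \land s) at every successor {w0, w1}.
    At w0: \Diamond (r \land s) requires r \land s at some successor in {w0, w1}.
      r \land s holds at w1, so \Diamond (r \land s) is true at w0.
    At w1: \Diamond (r \land s) requires r \land s at some successor in {w1}.
      r \land s holds at w1, so \Diamond (r \land s) is true at w1.
So \Box \Diamond (r \land s) is true at w0.

Yes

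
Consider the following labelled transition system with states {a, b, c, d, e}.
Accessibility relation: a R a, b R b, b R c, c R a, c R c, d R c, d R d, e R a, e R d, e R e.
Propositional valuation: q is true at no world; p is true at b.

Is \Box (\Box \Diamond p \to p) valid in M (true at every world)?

Yes

Let φ = \Box (\Box \Diamond p \to p). Evaluate φ at each world:
  a (successors {a}): φ is true.
  b (successors {b, c}): φ is true.
  c (successors {a, c}): φ is true.
  d (successors {c, d}): φ is true.
  e (successors {a, d, e}): φ is true.
For instance, at c:
  At c: \Box (\Box \Diamond p \to p) requires \Box \Diamond p \to p at every successor {a, c}.
      At a: \Box \Diamond p is false, p is false, so \Box \Diamond p \to p is true.
      At c: \Box \Diamond p is false, p is false, so \Box \Diamond p \to p is true.
  So \Box (\Box \Diamond p \to p) is true at c.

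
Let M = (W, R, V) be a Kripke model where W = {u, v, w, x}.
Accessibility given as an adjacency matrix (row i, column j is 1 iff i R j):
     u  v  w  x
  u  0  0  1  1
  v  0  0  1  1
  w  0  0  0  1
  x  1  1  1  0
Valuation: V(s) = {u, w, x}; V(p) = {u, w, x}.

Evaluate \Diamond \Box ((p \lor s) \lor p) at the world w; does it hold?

No

At w: \Diamond \Box ((p \lor s) \lor p) requires \Box ((p \lor s) \lor p) at some successor in {x}.
  At x: \Box ((p \lor s) \lor p) is false.
So \Diamond \Box ((p \lor s) \lor p) is false at w.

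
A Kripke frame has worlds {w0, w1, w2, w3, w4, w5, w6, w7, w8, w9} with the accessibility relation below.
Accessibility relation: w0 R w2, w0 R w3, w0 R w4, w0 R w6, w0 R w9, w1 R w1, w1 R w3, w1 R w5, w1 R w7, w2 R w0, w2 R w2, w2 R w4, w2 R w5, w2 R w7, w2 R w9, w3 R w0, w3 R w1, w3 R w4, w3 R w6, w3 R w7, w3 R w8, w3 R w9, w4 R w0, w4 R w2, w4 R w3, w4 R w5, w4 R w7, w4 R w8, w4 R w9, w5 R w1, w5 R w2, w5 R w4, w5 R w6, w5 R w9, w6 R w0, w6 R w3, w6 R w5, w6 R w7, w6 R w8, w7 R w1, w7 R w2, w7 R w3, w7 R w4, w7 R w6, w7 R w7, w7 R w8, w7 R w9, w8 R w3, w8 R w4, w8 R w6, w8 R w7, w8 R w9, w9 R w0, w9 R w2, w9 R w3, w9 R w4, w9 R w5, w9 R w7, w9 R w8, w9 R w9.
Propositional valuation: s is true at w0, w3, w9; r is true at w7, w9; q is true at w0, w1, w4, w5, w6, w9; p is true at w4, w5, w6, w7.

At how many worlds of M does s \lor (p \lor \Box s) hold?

7

Let φ = s \lor (p \lor \Box s). Evaluate φ at each world:
  w0 (successors {w2, w3, w4, w6, w9}): φ is true.
  w1 (successors {w1, w3, w5, w7}): φ is false.
  w2 (successors {w0, w2, w4, w5, w7, w9}): φ is false.
  w3 (successors {w0, w1, w4, w6, w7, w8, w9}): φ is true.
  w4 (successors {w0, w2, w3, w5, w7, w8, w9}): φ is true.
  w5 (successors {w1, w2, w4, w6, w9}): φ is true.
  w6 (successors {w0, w3, w5, w7, w8}): φ is true.
  w7 (successors {w1, w2, w3, w4, w6, w7, w8, w9}): φ is true.
  w8 (successors {w3, w4, w6, w7, w9}): φ is false.
  w9 (successors {w0, w2, w3, w4, w5, w7, w8, w9}): φ is true.
For instance, at w4:
  At w4: s is false, p \lor \Box s is true, so s \lor (p \lor \Box s) is true.
    At w4: p is true, \Box s is false, so p \lor \Box s is true.
      At w4: \Box s requires s at every successor {w0, w2, w3, w5, w7, w8, w9}.
        s fails at w2, so \Box s is false at w4.
Satisfying worlds: {w0, w3, w4, w5, w6, w7, w9}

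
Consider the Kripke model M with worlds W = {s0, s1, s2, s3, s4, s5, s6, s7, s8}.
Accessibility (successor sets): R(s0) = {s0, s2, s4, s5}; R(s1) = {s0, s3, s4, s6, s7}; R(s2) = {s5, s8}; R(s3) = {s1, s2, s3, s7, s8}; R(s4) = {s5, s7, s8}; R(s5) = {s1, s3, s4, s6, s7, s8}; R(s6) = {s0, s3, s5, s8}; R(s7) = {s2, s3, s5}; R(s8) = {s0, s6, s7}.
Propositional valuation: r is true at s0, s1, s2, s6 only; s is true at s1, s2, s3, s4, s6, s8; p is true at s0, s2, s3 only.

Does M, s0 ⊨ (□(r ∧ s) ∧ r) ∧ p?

At s0: □(r ∧ s) ∧ r is false, p is true, so (□(r ∧ s) ∧ r) ∧ p is false.
  At s0: □(r ∧ s) is false, r is true, so □(r ∧ s) ∧ r is false.
    At s0: □(r ∧ s) requires r ∧ s at every successor {s0, s2, s4, s5}.
      r ∧ s fails at s0, so □(r ∧ s) is false at s0.

No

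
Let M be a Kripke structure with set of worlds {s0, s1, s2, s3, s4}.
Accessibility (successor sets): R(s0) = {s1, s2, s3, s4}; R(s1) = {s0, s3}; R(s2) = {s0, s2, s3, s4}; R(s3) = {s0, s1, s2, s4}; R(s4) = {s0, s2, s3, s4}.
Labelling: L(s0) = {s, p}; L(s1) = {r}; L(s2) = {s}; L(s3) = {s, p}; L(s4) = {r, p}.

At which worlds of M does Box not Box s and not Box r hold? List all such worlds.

s1, s2, s4

Let φ = Box not Box s and not Box r. Evaluate φ at each world:
  s0 (successors {s1, s2, s3, s4}): φ is false.
  s1 (successors {s0, s3}): φ is true.
  s2 (successors {s0, s2, s3, s4}): φ is true.
  s3 (successors {s0, s1, s2, s4}): φ is false.
  s4 (successors {s0, s2, s3, s4}): φ is true.
For instance, at s4:
  At s4: Box not Box s is true, not Box r is true, so Box not Box s and not Box r is true.
    At s4: Box not Box s requires not Box s at every successor {s0, s2, s3, s4}.
      At s0: not Box s is true.
      At s2: not Box s is true.
      At s3: not Box s is true.
      At s4: not Box s is true.
    So Box not Box s is true at s4.
    At s4: Box r is false, so not Box r is true.
      At s4: Box r requires r at every successor {s0, s2, s3, s4}.
        r fails at s0, so Box r is false at s4.
Satisfying worlds: {s1, s2, s4}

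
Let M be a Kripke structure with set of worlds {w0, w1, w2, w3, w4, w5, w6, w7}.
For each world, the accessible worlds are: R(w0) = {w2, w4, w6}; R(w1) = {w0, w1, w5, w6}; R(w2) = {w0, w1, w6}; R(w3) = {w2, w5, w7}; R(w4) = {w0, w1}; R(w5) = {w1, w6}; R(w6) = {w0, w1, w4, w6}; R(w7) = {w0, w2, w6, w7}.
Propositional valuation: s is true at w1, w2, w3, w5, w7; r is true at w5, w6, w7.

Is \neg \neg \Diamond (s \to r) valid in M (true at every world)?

Recall that \Diamond ψ holds at a world iff ψ holds at some accessible world.
Let φ = \neg \neg \Diamond (s \to r). Evaluate φ at each world:
  w0 (successors {w2, w4, w6}): φ is true.
  w1 (successors {w0, w1, w5, w6}): φ is true.
  w2 (successors {w0, w1, w6}): φ is true.
  w3 (successors {w2, w5, w7}): φ is true.
  w4 (successors {w0, w1}): φ is true.
  w5 (successors {w1, w6}): φ is true.
  w6 (successors {w0, w1, w4, w6}): φ is true.
  w7 (successors {w0, w2, w6, w7}): φ is true.
For instance, at w5:
  At w5: \neg \Diamond (s \to r) is false, so \neg \neg \Diamond (s \to r) is true.
    At w5: \Diamond (s \to r) is true, so \neg \Diamond (s \to r) is false.
      At w5: \Diamond (s \to r) requires s \to r at some successor in {w1, w6}.
        s \to r holds at w6, so \Diamond (s \to r) is true at w5.

Yes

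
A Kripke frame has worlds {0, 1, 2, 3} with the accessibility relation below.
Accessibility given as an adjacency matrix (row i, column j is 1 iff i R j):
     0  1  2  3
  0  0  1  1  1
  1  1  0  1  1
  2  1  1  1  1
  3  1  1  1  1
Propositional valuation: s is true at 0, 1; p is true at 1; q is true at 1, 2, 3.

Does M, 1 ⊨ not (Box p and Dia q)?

Yes

At 1: Box p and Dia q is false, so not (Box p and Dia q) is true.
  At 1: Box p is false, Dia q is true, so Box p and Dia q is false.
    At 1: Box p requires p at every successor {0, 2, 3}.
      p fails at 0, so Box p is false at 1.
    At 1: Dia q requires q at some successor in {0, 2, 3}.
      q holds at 2, so Dia q is true at 1.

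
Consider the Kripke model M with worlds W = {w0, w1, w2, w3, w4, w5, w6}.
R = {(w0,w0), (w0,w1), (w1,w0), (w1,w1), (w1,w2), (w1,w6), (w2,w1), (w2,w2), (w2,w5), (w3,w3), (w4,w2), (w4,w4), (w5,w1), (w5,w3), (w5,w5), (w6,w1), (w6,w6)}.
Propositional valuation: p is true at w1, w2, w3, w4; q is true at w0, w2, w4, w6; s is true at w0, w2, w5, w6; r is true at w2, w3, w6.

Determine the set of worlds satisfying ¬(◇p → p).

Let φ = ¬(◇p → p). Evaluate φ at each world:
  w0 (successors {w0, w1}): φ is true.
  w1 (successors {w0, w1, w2, w6}): φ is false.
  w2 (successors {w1, w2, w5}): φ is false.
  w3 (successors {w3}): φ is false.
  w4 (successors {w2, w4}): φ is false.
  w5 (successors {w1, w3, w5}): φ is true.
  w6 (successors {w1, w6}): φ is true.
For instance, at w5:
  At w5: ◇p → p is false, so ¬(◇p → p) is true.
    At w5: ◇p is true, p is false, so ◇p → p is false.
      At w5: ◇p requires p at some successor in {w1, w3, w5}.
        p holds at w1, so ◇p is true at w5.
Satisfying worlds: {w0, w5, w6}

w0, w5, w6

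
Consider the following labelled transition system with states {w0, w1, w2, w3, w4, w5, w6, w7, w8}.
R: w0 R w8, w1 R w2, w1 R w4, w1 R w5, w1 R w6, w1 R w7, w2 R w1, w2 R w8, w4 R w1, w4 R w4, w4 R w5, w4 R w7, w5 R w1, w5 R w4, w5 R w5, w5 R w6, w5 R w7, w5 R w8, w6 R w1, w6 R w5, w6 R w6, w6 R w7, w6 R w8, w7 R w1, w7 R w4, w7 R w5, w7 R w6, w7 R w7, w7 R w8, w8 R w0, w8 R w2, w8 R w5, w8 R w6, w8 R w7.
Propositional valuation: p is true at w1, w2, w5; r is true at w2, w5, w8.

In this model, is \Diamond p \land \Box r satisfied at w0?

At w0: \Diamond p is false, \Box r is true, so \Diamond p \land \Box r is false.
  At w0: \Diamond p requires p at some successor in {w8}.
    At w8: p is false.
  So \Diamond p is false at w0.
  At w0: \Box r requires r at every successor {w8}.
    At w8: r is true.
  So \Box r is true at w0.

No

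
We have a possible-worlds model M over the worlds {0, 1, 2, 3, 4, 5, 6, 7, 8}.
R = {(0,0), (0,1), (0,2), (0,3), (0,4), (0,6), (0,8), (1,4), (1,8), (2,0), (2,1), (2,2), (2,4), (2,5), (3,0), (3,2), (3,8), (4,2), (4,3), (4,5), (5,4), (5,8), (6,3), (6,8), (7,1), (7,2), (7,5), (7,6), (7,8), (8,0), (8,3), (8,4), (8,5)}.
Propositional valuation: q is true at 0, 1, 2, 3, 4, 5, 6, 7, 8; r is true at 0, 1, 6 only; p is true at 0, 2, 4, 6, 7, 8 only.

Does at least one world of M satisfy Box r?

Recall that Box ψ holds at a world iff ψ holds at every accessible world, and Dia ψ holds iff ψ holds at some accessible world.
Let φ = Box r. Evaluate φ at each world:
  0 (successors {0, 1, 2, 3, 4, 6, 8}): φ is false.
  1 (successors {4, 8}): φ is false.
  2 (successors {0, 1, 2, 4, 5}): φ is false.
  3 (successors {0, 2, 8}): φ is false.
  4 (successors {2, 3, 5}): φ is false.
  5 (successors {4, 8}): φ is false.
  6 (successors {3, 8}): φ is false.
  7 (successors {1, 2, 5, 6, 8}): φ is false.
  8 (successors {0, 3, 4, 5}): φ is false.
For instance, at 6:
  At 6: Box r requires r at every successor {3, 8}.
    r fails at 3, so Box r is false at 6.

No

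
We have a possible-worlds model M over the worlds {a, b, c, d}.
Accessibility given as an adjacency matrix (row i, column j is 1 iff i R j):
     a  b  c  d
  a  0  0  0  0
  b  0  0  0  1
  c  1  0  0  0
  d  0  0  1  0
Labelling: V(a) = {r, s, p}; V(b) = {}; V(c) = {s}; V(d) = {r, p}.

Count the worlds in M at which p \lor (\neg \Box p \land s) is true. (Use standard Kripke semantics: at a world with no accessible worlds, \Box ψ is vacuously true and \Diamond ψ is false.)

2

Recall that \Box ψ holds at a world iff ψ holds at every accessible world, and \Diamond ψ holds iff ψ holds at some accessible world.
Let φ = p \lor (\neg \Box p \land s). Evaluate φ at each world:
  a (successors ∅): φ is true.
  b (successors {d}): φ is false.
  c (successors {a}): φ is false.
  d (successors {c}): φ is true.
For instance, at d:
  At d: p is true, \neg \Box p \land s is false, so p \lor (\neg \Box p \land s) is true.
    At d: \neg \Box p is true, s is false, so \neg \Box p \land s is false.
      At d: \Box p is false, so \neg \Box p is true.
Satisfying worlds: {a, d}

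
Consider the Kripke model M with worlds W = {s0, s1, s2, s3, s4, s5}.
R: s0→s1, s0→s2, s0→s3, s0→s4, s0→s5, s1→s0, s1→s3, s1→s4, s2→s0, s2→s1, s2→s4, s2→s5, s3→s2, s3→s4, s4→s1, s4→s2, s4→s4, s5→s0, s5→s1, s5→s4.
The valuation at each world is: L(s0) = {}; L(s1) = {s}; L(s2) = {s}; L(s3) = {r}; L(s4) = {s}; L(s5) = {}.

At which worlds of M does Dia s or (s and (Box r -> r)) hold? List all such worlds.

Recall that Box ψ holds at a world iff ψ holds at every accessible world, and Dia ψ holds iff ψ holds at some accessible world.
Let φ = Dia s or (s and (Box r -> r)). Evaluate φ at each world:
  s0 (successors {s1, s2, s3, s4, s5}): φ is true.
  s1 (successors {s0, s3, s4}): φ is true.
  s2 (successors {s0, s1, s4, s5}): φ is true.
  s3 (successors {s2, s4}): φ is true.
  s4 (successors {s1, s2, s4}): φ is true.
  s5 (successors {s0, s1, s4}): φ is true.
For instance, at s3:
  At s3: Dia s is true, s and (Box r -> r) is false, so Dia s or (s and (Box r -> r)) is true.
    At s3: Dia s requires s at some successor in {s2, s4}.
      s holds at s2, so Dia s is true at s3.
    At s3: s is false, Box r -> r is true, so s and (Box r -> r) is false.
      At s3: Box r is false, r is true, so Box r -> r is true.
Satisfying worlds: {s0, s1, s2, s3, s4, s5}

s0, s1, s2, s3, s4, s5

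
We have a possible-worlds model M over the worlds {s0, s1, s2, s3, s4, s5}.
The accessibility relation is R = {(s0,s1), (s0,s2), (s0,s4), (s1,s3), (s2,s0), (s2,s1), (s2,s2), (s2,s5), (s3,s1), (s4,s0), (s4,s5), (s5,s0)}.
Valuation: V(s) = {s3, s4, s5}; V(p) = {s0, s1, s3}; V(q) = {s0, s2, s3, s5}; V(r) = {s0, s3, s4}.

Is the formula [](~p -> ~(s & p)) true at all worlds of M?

Let φ = [](~p -> ~(s & p)). Evaluate φ at each world:
  s0 (successors {s1, s2, s4}): φ is true.
  s1 (successors {s3}): φ is true.
  s2 (successors {s0, s1, s2, s5}): φ is true.
  s3 (successors {s1}): φ is true.
  s4 (successors {s0, s5}): φ is true.
  s5 (successors {s0}): φ is true.
For instance, at s5:
  At s5: [](~p -> ~(s & p)) requires ~p -> ~(s & p) at every successor {s0}.
    At s0: ~p -> ~(s & p) is true.
  So [](~p -> ~(s & p)) is true at s5.

Yes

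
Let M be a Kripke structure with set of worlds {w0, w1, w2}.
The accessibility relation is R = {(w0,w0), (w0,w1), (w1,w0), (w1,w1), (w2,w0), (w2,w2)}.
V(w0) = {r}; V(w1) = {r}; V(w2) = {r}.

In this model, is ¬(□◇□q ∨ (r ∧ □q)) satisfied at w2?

At w2: □◇□q ∨ (r ∧ □q) is false, so ¬(□◇□q ∨ (r ∧ □q)) is true.
  At w2: □◇□q is false, r ∧ □q is false, so □◇□q ∨ (r ∧ □q) is false.
    At w2: □◇□q requires ◇□q at every successor {w0, w2}.
      ◇□q fails at w0, so □◇□q is false at w2.
    At w2: r is true, □q is false, so r ∧ □q is false.
      At w2: □q requires q at every successor {w0, w2}.
        q fails at w0, so □q is false at w2.

Yes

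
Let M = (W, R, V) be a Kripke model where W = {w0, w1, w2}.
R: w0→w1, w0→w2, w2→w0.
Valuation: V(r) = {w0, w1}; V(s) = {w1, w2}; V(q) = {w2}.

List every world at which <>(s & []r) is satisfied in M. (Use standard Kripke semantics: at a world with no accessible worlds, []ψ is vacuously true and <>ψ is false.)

Recall that []ψ holds at a world iff ψ holds at every accessible world, and <>ψ holds iff ψ holds at some accessible world.
Let φ = <>(s & []r). Evaluate φ at each world:
  w0 (successors {w1, w2}): φ is true.
  w1 (successors ∅): φ is false.
  w2 (successors {w0}): φ is false.
For instance, at w2:
  At w2: <>(s & []r) requires s & []r at some successor in {w0}.
    At w0: s & []r is false.
  So <>(s & []r) is false at w2.
Satisfying worlds: {w0}

w0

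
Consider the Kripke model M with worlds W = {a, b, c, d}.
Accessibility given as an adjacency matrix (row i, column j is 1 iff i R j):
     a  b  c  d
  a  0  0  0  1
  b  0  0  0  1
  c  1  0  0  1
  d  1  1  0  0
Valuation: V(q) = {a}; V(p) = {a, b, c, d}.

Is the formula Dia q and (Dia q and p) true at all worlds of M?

Recall that Dia ψ holds at a world iff ψ holds at some accessible world.
Let φ = Dia q and (Dia q and p). Evaluate φ at each world:
  a (successors {d}): φ is false.
  b (successors {d}): φ is false.
  c (successors {a, d}): φ is true.
  d (successors {a, b}): φ is true.
Detail at a (counterexample):
  At a: Dia q is false, Dia q and p is false, so Dia q and (Dia q and p) is false.
    At a: Dia q requires q at some successor in {d}.
      At d: q is false.
    So Dia q is false at a.
    At a: Dia q is false, p is true, so Dia q and p is false.
      At a: Dia q requires q at some successor in {d}.
        At d: q is false.
      So Dia q is false at a.

No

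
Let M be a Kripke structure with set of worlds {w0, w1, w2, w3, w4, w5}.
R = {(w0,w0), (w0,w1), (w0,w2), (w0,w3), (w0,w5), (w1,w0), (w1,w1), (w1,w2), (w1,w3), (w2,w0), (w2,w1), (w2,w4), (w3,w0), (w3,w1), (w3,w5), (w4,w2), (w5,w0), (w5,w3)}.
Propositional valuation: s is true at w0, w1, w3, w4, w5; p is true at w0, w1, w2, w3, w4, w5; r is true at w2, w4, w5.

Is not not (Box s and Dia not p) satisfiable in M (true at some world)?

No

Let φ = not not (Box s and Dia not p). Evaluate φ at each world:
  w0 (successors {w0, w1, w2, w3, w5}): φ is false.
  w1 (successors {w0, w1, w2, w3}): φ is false.
  w2 (successors {w0, w1, w4}): φ is false.
  w3 (successors {w0, w1, w5}): φ is false.
  w4 (successors {w2}): φ is false.
  w5 (successors {w0, w3}): φ is false.
For instance, at w0:
  At w0: not (Box s and Dia not p) is true, so not not (Box s and Dia not p) is false.
    At w0: Box s and Dia not p is false, so not (Box s and Dia not p) is true.
      At w0: Box s is false, Dia not p is false, so Box s and Dia not p is false.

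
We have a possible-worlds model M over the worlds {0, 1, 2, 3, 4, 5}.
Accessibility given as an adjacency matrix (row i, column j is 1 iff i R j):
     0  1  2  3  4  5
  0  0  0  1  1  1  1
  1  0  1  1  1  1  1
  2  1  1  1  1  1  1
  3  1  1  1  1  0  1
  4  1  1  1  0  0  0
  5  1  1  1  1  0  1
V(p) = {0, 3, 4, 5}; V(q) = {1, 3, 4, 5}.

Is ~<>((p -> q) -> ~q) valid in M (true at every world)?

No

Let φ = ~<>((p -> q) -> ~q). Evaluate φ at each world:
  0 (successors {2, 3, 4, 5}): φ is false.
  1 (successors {1, 2, 3, 4, 5}): φ is false.
  2 (successors {0, 1, 2, 3, 4, 5}): φ is false.
  3 (successors {0, 1, 2, 3, 5}): φ is false.
  4 (successors {0, 1, 2}): φ is false.
  5 (successors {0, 1, 2, 3, 5}): φ is false.
Detail at 0 (counterexample):
  At 0: <>((p -> q) -> ~q) is true, so ~<>((p -> q) -> ~q) is false.
    At 0: <>((p -> q) -> ~q) requires (p -> q) -> ~q at some successor in {2, 3, 4, 5}.
      (p -> q) -> ~q holds at 2, so <>((p -> q) -> ~q) is true at 0.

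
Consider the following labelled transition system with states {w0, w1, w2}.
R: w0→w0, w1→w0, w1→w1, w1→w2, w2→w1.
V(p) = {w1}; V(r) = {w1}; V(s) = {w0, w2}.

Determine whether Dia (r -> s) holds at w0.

At w0: Dia (r -> s) requires r -> s at some successor in {w0}.
  r -> s holds at w0, so Dia (r -> s) is true at w0.

Yes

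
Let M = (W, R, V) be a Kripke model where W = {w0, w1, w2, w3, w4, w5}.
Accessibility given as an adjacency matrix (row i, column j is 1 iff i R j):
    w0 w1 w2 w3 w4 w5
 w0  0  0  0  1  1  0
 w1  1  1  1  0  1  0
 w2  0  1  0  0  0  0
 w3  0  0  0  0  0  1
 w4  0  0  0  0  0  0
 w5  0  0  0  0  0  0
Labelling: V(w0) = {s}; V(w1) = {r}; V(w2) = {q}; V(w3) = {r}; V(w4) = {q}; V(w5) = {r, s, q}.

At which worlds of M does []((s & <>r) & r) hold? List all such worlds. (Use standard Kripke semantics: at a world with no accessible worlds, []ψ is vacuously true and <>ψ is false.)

Let φ = []((s & <>r) & r). Evaluate φ at each world:
  w0 (successors {w3, w4}): φ is false.
  w1 (successors {w0, w1, w2, w4}): φ is false.
  w2 (successors {w1}): φ is false.
  w3 (successors {w5}): φ is false.
  w4 (successors ∅): φ is true.
  w5 (successors ∅): φ is true.
For instance, at w2:
  At w2: []((s & <>r) & r) requires (s & <>r) & r at every successor {w1}.
    (s & <>r) & r fails at w1, so []((s & <>r) & r) is false at w2.
      At w1: s & <>r is false, r is true, so (s & <>r) & r is false.
Satisfying worlds: {w4, w5}

w4, w5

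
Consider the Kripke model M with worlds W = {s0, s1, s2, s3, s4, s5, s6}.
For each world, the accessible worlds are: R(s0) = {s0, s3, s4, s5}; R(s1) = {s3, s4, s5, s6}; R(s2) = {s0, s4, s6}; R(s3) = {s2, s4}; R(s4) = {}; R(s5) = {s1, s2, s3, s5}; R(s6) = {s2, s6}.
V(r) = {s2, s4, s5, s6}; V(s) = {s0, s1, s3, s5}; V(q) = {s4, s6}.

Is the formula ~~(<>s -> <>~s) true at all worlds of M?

Yes

Recall that <>ψ holds at a world iff ψ holds at some accessible world.
Let φ = ~~(<>s -> <>~s). Evaluate φ at each world:
  s0 (successors {s0, s3, s4, s5}): φ is true.
  s1 (successors {s3, s4, s5, s6}): φ is true.
  s2 (successors {s0, s4, s6}): φ is true.
  s3 (successors {s2, s4}): φ is true.
  s4 (successors ∅): φ is true.
  s5 (successors {s1, s2, s3, s5}): φ is true.
  s6 (successors {s2, s6}): φ is true.
For instance, at s5:
  At s5: ~(<>s -> <>~s) is false, so ~~(<>s -> <>~s) is true.
    At s5: <>s -> <>~s is true, so ~(<>s -> <>~s) is false.
      At s5: <>s is true, <>~s is true, so <>s -> <>~s is true.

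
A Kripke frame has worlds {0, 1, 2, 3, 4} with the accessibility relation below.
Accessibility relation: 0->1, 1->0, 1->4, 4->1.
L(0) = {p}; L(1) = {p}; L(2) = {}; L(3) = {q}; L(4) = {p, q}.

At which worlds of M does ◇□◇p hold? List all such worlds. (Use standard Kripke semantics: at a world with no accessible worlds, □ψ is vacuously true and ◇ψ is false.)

Let φ = ◇□◇p. Evaluate φ at each world:
  0 (successors {1}): φ is true.
  1 (successors {0, 4}): φ is true.
  2 (successors ∅): φ is false.
  3 (successors ∅): φ is false.
  4 (successors {1}): φ is true.
For instance, at 4:
  At 4: ◇□◇p requires □◇p at some successor in {1}.
    □◇p holds at 1, so ◇□◇p is true at 4.
      At 1: □◇p requires ◇p at every successor {0, 4}.
        At 0: ◇p is true.
        At 4: ◇p is true.
      So □◇p is true at 1.
Satisfying worlds: {0, 1, 4}

0, 1, 4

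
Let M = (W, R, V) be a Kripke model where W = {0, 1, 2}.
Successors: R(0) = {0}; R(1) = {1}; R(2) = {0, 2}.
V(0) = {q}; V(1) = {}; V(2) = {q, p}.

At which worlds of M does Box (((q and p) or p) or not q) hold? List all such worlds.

1

Let φ = Box (((q and p) or p) or not q). Evaluate φ at each world:
  0 (successors {0}): φ is false.
  1 (successors {1}): φ is true.
  2 (successors {0, 2}): φ is false.
For instance, at 2:
  At 2: Box (((q and p) or p) or not q) requires ((q and p) or p) or not q at every successor {0, 2}.
    ((q and p) or p) or not q fails at 0, so Box (((q and p) or p) or not q) is false at 2.
Satisfying worlds: {1}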